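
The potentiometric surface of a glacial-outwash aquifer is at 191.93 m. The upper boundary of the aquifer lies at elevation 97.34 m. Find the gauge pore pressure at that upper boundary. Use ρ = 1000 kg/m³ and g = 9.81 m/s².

P ≈ 928 kPa

Pressure head at the aquifer top: ψ = h − z = 191.93 − 97.34 = 94.59 m.
P = ρgψ = 1000 × 9.81 × 94.59 = 927928 Pa ≈ 928 kPa.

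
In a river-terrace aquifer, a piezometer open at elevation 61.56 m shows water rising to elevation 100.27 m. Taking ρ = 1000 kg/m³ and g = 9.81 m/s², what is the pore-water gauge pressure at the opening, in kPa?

P ≈ 380 kPa

Pressure head ψ = h − z = 100.27 − 61.56 = 38.71 m.
P = ρgψ = 1000 × 9.81 × 38.71 = 379745 Pa ≈ 380 kPa.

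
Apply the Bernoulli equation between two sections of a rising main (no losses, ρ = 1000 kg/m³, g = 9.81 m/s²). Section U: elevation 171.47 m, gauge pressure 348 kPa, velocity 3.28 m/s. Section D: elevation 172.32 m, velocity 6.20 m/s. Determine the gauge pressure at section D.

Pressure head at U: ψ₁ = P₁/(ρg) = 348×1000 / (1000 × 9.81) = 35.47 m.
Velocity heads: v₁²/2g = 3.28²/19.62 = 0.548 m; v₂²/2g = 6.20²/19.62 = 1.959 m.
Total head H = z₁ + ψ₁ + v₁²/2g = 171.47 + 35.47 + 0.548 = 207.49 m.
ψ₂ = H − z₂ − v₂²/2g = 207.49 − 172.32 − 1.959 = 33.21 m.
P₂ = ρgψ₂ = 1000 × 9.81 × 33.21 ≈ 326 kPa.

P₂ ≈ 326 kPa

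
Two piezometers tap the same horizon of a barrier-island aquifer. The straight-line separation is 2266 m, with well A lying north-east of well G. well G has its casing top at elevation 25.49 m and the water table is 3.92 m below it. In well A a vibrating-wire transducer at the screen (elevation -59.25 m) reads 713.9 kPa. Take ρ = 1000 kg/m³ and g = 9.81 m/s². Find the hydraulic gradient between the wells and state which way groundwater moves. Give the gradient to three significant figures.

Total head at well G: h = 25.49 − 3.92 = 21.57 m.
Pressure head at well A: ψ = P/(ρg) = 713.9×1000 / (1000 × 9.81) = 72.77 m.
Total head at well A: h = z + ψ = -59.25 + 72.77 = 13.52 m.
Head difference: h(well G) − h(well A) = 21.57 − 13.52 = 8.05 m.
Hydraulic gradient: i = |Δh| / L = 8.05 / 2266 = 0.00355.
Flow is from higher to lower head: from well G toward well A, i.e. toward the north-east.

i ≈ 0.00355; groundwater flows toward the north-east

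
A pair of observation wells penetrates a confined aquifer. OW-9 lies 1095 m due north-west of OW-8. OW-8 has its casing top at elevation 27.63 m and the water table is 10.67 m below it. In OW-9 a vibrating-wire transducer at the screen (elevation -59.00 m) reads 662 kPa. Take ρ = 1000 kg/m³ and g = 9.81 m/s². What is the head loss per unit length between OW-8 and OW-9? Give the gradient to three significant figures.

Total head at OW-8: h = 27.63 − 10.67 = 16.96 m.
Pressure head at OW-9: ψ = P/(ρg) = 662×1000 / (1000 × 9.81) = 67.48 m.
Total head at OW-9: h = z + ψ = -59.00 + 67.48 = 8.48 m.
Head difference: h(OW-8) − h(OW-9) = 16.96 − 8.48 = 8.48 m.
Hydraulic gradient: i = |Δh| / L = 8.48 / 1095 = 0.00774.

i ≈ 0.00774 m/m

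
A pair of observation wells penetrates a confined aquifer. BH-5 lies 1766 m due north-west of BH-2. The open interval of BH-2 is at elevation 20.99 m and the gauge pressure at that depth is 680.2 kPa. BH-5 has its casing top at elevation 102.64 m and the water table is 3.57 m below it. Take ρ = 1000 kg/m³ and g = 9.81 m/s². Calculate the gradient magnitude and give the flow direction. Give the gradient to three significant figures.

Pressure head at BH-2: ψ = P/(ρg) = 680.2×1000 / (1000 × 9.81) = 69.34 m.
Total head at BH-2: h = z + ψ = 20.99 + 69.34 = 90.33 m.
Total head at BH-5: h = 102.64 − 3.57 = 99.07 m.
Head difference: h(BH-2) − h(BH-5) = 90.33 − 99.07 = -8.74 m.
Hydraulic gradient: i = |Δh| / L = 8.74 / 1766 = 0.00495.
Flow is from higher to lower head: from BH-5 toward BH-2, i.e. toward the south-east.

i ≈ 0.00495; groundwater flows toward the south-east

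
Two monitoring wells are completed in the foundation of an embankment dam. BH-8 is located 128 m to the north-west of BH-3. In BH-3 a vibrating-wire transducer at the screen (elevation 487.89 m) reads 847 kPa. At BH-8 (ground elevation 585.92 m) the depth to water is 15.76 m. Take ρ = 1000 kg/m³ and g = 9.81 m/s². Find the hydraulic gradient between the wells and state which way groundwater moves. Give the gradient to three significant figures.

i ≈ 0.0318; groundwater flows toward the north-west

Pressure head at BH-3: ψ = P/(ρg) = 847×1000 / (1000 × 9.81) = 86.34 m.
Total head at BH-3: h = z + ψ = 487.89 + 86.34 = 574.23 m.
Total head at BH-8: h = 585.92 − 15.76 = 570.16 m.
Head difference: h(BH-3) − h(BH-8) = 574.23 − 570.16 = 4.07 m.
Hydraulic gradient: i = |Δh| / L = 4.07 / 128 = 0.0318.
Flow is from higher to lower head: from BH-3 toward BH-8, i.e. toward the north-west.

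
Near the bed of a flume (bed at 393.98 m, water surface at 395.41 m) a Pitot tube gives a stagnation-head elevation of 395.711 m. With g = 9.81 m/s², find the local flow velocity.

Near the bed, under hydrostatic conditions, the piezometric head (z + ψ) equals the free-surface elevation, 395.41 m.
Velocity head = total − piezometric = 395.711 − 395.41 = 0.301 m.
v = √(2g·h_v) = √(2 × 9.81 × 0.301) = 2.43 m/s.

v ≈ 2.43 m/s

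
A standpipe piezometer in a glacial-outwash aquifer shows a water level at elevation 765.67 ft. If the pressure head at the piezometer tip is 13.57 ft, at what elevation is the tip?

z = h − ψ = 765.67 − 13.57 = 752.10 ft.

z ≈ 752.10 ft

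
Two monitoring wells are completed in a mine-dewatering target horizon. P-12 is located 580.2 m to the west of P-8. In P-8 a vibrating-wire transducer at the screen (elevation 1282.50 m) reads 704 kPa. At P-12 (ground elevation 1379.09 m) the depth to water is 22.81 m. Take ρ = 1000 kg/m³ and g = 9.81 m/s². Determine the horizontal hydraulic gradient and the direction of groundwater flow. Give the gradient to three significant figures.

i ≈ 0.00348; groundwater flows toward the east

Pressure head at P-8: ψ = P/(ρg) = 704×1000 / (1000 × 9.81) = 71.76 m.
Total head at P-8: h = z + ψ = 1282.50 + 71.76 = 1354.26 m.
Total head at P-12: h = 1379.09 − 22.81 = 1356.28 m.
Head difference: h(P-8) − h(P-12) = 1354.26 − 1356.28 = -2.02 m.
Hydraulic gradient: i = |Δh| / L = 2.02 / 580.2 = 0.00348.
Flow is from higher to lower head: from P-12 toward P-8, i.e. toward the east.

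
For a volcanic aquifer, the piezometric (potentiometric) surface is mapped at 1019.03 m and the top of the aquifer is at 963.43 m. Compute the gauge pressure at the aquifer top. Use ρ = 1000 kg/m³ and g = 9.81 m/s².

Pressure head at the aquifer top: ψ = h − z = 1019.03 − 963.43 = 55.60 m.
P = ρgψ = 1000 × 9.81 × 55.60 = 545436 Pa ≈ 545 kPa.

P ≈ 545 kPa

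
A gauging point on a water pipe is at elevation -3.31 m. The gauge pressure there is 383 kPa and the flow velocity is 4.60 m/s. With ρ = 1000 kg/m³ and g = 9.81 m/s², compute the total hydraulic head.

Pressure head ψ = P/(ρg) = 383×1000 / (1000 × 9.81) = 39.04 m.
Velocity head = v²/(2g) = 4.60² / (2 × 9.81) = 1.078 m.
h = z + ψ + v²/(2g) = -3.31 + 39.04 + 1.078 = 36.81 m.

h ≈ 36.81 m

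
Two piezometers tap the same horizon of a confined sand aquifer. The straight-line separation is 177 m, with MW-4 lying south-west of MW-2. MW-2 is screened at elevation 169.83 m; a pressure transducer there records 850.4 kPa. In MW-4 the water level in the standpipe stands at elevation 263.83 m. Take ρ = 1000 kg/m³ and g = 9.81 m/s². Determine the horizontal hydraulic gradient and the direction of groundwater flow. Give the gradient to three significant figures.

i ≈ 0.0413; groundwater flows toward the north-east

Pressure head at MW-2: ψ = P/(ρg) = 850.4×1000 / (1000 × 9.81) = 86.69 m.
Total head at MW-2: h = z + ψ = 169.83 + 86.69 = 256.52 m.
Total head at MW-4: h = 263.83 m (water level in the piezometer is the total head).
Head difference: h(MW-2) − h(MW-4) = 256.52 − 263.83 = -7.31 m.
Hydraulic gradient: i = |Δh| / L = 7.31 / 177 = 0.0413.
Flow is from higher to lower head: from MW-4 toward MW-2, i.e. toward the north-east.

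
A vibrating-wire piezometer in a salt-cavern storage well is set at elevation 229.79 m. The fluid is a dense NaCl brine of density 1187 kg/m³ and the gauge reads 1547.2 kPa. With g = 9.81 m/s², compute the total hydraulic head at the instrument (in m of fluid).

ψ = P/(ρg) = 1547.2×1000 / (1187 × 9.81) = 132.87 m.
h = z + ψ = 229.79 + 132.87 = 362.66 m.

h ≈ 362.66 m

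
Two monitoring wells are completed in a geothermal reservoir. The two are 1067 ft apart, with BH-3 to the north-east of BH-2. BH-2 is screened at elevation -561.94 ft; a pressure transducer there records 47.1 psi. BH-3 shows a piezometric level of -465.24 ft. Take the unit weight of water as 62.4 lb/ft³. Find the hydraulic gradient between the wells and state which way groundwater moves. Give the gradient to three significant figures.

i ≈ 0.0112; groundwater flows toward the north-east

Pressure head at BH-2: ψ = 144·P/γ = 144 × 47.1 / 62.4 = 108.69 ft.
Total head at BH-2: h = z + ψ = -561.94 + 108.69 = -453.25 ft.
Total head at BH-3: h = -465.24 ft (water level in the piezometer is the total head).
Head difference: h(BH-2) − h(BH-3) = -453.25 − (-465.24) = 11.99 ft.
Hydraulic gradient: i = |Δh| / L = 11.99 / 1067 = 0.0112.
Flow is from higher to lower head: from BH-2 toward BH-3, i.e. toward the north-east.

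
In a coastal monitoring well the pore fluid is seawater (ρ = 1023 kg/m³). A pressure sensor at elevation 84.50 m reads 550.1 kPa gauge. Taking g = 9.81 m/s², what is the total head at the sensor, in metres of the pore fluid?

h ≈ 139.31 m

ψ = P/(ρg) = 550.1×1000 / (1023 × 9.81) = 54.81 m.
h = z + ψ = 84.50 + 54.81 = 139.31 m.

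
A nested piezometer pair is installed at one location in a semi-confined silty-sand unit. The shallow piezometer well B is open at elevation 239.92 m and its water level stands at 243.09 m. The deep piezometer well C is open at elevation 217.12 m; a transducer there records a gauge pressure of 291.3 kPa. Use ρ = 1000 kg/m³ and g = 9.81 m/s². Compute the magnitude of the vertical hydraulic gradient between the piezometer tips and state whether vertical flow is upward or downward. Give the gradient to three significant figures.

Total head at well B: h = 243.09 m (water level in the standpipe).
Pressure head at well C: ψ = P/(ρg) = 291.3×1000 / (1000 × 9.81) = 29.69 m.
Total head at well C: h = z + ψ = 217.12 + 29.69 = 246.81 m.
Δh = h(well B) − h(well C) = 243.09 − 246.81 = -3.72 m.
Vertical separation Δz = 239.92 − 217.12 = 22.80 m.
|i_v| = |Δh| / Δz = 3.72 / 22.80 = 0.163.
Head is higher in the deep piezometer, so vertical flow is upward (discharge condition).

|i_v| ≈ 0.163; vertical flow is upward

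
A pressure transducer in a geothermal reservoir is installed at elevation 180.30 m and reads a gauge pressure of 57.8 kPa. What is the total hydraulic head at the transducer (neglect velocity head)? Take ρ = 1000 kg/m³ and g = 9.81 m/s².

h ≈ 186.19 m

ψ = P/(ρg) = 57.8×1000 / (1000 × 9.81) = 5.89 m.
h = z + ψ = 180.30 + 5.89 = 186.19 m.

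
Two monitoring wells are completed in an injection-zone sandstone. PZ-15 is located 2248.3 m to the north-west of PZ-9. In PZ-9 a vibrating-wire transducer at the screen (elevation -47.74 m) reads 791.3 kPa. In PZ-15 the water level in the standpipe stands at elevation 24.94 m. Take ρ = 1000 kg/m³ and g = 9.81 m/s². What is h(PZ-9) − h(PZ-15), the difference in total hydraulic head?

Δh ≈ 7.98 m

Pressure head at PZ-9: ψ = P/(ρg) = 791.3×1000 / (1000 × 9.81) = 80.66 m.
Total head at PZ-9: h = z + ψ = -47.74 + 80.66 = 32.92 m.
Total head at PZ-15: h = 24.94 m (water level in the piezometer is the total head).
Head difference: h(PZ-9) − h(PZ-15) = 32.92 − 24.94 = 7.98 m.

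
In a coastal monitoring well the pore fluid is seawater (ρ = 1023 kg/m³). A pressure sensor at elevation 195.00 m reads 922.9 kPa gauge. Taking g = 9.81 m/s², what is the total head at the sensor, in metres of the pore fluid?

ψ = P/(ρg) = 922.9×1000 / (1023 × 9.81) = 91.96 m.
h = z + ψ = 195.00 + 91.96 = 286.96 m.

h ≈ 286.96 m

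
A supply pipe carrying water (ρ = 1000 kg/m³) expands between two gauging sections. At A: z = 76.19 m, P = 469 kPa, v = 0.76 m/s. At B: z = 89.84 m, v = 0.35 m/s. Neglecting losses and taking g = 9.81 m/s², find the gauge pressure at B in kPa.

P₂ ≈ 335 kPa

Pressure head at A: ψ₁ = P₁/(ρg) = 469×1000 / (1000 × 9.81) = 47.81 m.
Velocity heads: v₁²/2g = 0.76²/19.62 = 0.029 m; v₂²/2g = 0.35²/19.62 = 0.006 m.
Total head H = z₁ + ψ₁ + v₁²/2g = 76.19 + 47.81 + 0.029 = 124.03 m.
ψ₂ = H − z₂ − v₂²/2g = 124.03 − 89.84 − 0.006 = 34.18 m.
P₂ = ρgψ₂ = 1000 × 9.81 × 34.18 ≈ 335 kPa.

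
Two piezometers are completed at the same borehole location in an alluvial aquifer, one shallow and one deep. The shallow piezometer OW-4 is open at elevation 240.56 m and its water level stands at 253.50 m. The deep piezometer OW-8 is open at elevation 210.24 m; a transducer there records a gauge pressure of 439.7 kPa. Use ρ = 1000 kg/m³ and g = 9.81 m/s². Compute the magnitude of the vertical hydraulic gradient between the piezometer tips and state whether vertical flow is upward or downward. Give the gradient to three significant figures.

|i_v| ≈ 0.0515; vertical flow is upward

Total head at OW-4: h = 253.50 m (water level in the standpipe).
Pressure head at OW-8: ψ = P/(ρg) = 439.7×1000 / (1000 × 9.81) = 44.82 m.
Total head at OW-8: h = z + ψ = 210.24 + 44.82 = 255.06 m.
Δh = h(OW-4) − h(OW-8) = 253.50 − 255.06 = -1.56 m.
Vertical separation Δz = 240.56 − 210.24 = 30.32 m.
|i_v| = |Δh| / Δz = 1.56 / 30.32 = 0.0515.
Head is higher in the deep piezometer, so vertical flow is upward (discharge condition).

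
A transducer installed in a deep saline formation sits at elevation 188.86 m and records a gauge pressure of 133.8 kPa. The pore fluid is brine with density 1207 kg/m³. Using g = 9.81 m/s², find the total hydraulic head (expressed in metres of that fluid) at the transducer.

ψ = P/(ρg) = 133.8×1000 / (1207 × 9.81) = 11.30 m.
h = z + ψ = 188.86 + 11.30 = 200.16 m.

h ≈ 200.16 m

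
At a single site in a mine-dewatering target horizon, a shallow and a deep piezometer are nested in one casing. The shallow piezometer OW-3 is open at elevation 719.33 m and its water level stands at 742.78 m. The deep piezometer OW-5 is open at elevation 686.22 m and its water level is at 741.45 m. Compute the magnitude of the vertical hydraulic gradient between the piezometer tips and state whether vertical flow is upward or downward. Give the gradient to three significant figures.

|i_v| ≈ 0.0402; vertical flow is downward

Total head at OW-3: h = 742.78 m (water level in the standpipe).
Total head at OW-5: h = 741.45 m.
Δh = h(OW-3) − h(OW-5) = 742.78 − 741.45 = 1.33 m.
Vertical separation Δz = 719.33 − 686.22 = 33.11 m.
|i_v| = |Δh| / Δz = 1.33 / 33.11 = 0.0402.
Head is higher in the shallow piezometer, so vertical flow is downward (recharge condition).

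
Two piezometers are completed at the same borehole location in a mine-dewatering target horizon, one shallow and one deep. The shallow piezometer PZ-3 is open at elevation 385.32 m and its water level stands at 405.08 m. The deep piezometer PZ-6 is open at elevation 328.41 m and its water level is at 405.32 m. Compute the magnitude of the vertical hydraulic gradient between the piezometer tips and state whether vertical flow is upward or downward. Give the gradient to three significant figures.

Total head at PZ-3: h = 405.08 m (water level in the standpipe).
Total head at PZ-6: h = 405.32 m.
Δh = h(PZ-3) − h(PZ-6) = 405.08 − 405.32 = -0.24 m.
Vertical separation Δz = 385.32 − 328.41 = 56.91 m.
|i_v| = |Δh| / Δz = 0.24 / 56.91 = 0.00422.
Head is higher in the deep piezometer, so vertical flow is upward (discharge condition).

|i_v| ≈ 0.00422; vertical flow is upward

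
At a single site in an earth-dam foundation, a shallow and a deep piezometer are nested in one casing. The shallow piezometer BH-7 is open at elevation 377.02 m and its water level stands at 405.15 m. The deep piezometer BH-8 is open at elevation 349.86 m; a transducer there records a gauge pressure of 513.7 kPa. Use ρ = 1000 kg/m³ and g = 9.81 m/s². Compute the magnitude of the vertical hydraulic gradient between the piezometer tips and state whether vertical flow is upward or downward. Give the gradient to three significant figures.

|i_v| ≈ 0.108; vertical flow is downward

Total head at BH-7: h = 405.15 m (water level in the standpipe).
Pressure head at BH-8: ψ = P/(ρg) = 513.7×1000 / (1000 × 9.81) = 52.36 m.
Total head at BH-8: h = z + ψ = 349.86 + 52.36 = 402.22 m.
Δh = h(BH-7) − h(BH-8) = 405.15 − 402.22 = 2.93 m.
Vertical separation Δz = 377.02 − 349.86 = 27.16 m.
|i_v| = |Δh| / Δz = 2.93 / 27.16 = 0.108.
Head is higher in the shallow piezometer, so vertical flow is downward (recharge condition).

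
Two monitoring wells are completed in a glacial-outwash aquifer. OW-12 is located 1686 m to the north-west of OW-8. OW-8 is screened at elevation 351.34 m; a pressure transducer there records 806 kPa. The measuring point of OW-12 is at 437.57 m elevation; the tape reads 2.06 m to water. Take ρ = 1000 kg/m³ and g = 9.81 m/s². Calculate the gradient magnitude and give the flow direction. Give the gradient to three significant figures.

i ≈ 0.00119; groundwater flows toward the south-east

Pressure head at OW-8: ψ = P/(ρg) = 806×1000 / (1000 × 9.81) = 82.16 m.
Total head at OW-8: h = z + ψ = 351.34 + 82.16 = 433.50 m.
Total head at OW-12: h = 437.57 − 2.06 = 435.51 m.
Head difference: h(OW-8) − h(OW-12) = 433.50 − 435.51 = -2.01 m.
Hydraulic gradient: i = |Δh| / L = 2.01 / 1686 = 0.00119.
Flow is from higher to lower head: from OW-12 toward OW-8, i.e. toward the south-east.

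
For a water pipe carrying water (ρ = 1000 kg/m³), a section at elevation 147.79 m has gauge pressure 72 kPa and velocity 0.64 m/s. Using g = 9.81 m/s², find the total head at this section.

h ≈ 155.15 m

Pressure head ψ = P/(ρg) = 72×1000 / (1000 × 9.81) = 7.34 m.
Velocity head = v²/(2g) = 0.64² / (2 × 9.81) = 0.021 m.
h = z + ψ + v²/(2g) = 147.79 + 7.34 + 0.021 = 155.15 m.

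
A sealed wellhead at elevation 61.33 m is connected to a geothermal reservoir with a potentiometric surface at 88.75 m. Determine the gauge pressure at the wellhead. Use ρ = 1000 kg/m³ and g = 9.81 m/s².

Head above the cap: Δh = 88.75 − 61.33 = 27.42 m.
P = ρgΔh = 1000 × 9.81 × 27.42 = 268990 Pa ≈ 269 kPa.

P ≈ 269 kPa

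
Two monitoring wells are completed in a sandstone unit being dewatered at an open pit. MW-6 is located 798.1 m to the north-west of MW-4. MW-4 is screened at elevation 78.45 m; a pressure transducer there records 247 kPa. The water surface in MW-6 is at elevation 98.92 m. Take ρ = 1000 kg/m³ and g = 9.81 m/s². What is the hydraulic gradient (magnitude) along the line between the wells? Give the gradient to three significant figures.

Pressure head at MW-4: ψ = P/(ρg) = 247×1000 / (1000 × 9.81) = 25.18 m.
Total head at MW-4: h = z + ψ = 78.45 + 25.18 = 103.63 m.
Total head at MW-6: h = 98.92 m (water level in the piezometer is the total head).
Head difference: h(MW-4) − h(MW-6) = 103.63 − 98.92 = 4.71 m.
Hydraulic gradient: i = |Δh| / L = 4.71 / 798.1 = 0.00590.

i ≈ 0.00590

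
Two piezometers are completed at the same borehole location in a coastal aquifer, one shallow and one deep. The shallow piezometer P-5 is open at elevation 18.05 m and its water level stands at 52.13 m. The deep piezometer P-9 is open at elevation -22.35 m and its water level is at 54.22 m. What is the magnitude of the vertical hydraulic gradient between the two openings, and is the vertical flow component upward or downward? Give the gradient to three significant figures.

Total head at P-5: h = 52.13 m (water level in the standpipe).
Total head at P-9: h = 54.22 m.
Δh = h(P-5) − h(P-9) = 52.13 − 54.22 = -2.09 m.
Vertical separation Δz = 18.05 − (-22.35) = 40.40 m.
|i_v| = |Δh| / Δz = 2.09 / 40.40 = 0.0517.
Head is higher in the deep piezometer, so vertical flow is upward (discharge condition).

|i_v| ≈ 0.0517; vertical flow is upward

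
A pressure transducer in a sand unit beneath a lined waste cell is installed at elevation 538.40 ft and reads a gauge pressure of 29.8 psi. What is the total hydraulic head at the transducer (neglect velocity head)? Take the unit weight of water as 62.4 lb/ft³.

ψ = 144·P/γ = 144 × 29.8 / 62.4 = 68.77 ft.
h = z + ψ = 538.40 + 68.77 = 607.17 ft.

h ≈ 607.17 ft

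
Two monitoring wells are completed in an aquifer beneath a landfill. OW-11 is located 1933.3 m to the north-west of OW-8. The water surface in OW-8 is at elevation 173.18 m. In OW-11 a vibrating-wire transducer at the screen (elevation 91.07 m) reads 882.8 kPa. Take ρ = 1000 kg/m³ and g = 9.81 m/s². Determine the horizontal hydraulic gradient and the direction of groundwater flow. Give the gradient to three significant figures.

i ≈ 0.00408; groundwater flows toward the south-east

Total head at OW-8: h = 173.18 m (water level in the piezometer is the total head).
Pressure head at OW-11: ψ = P/(ρg) = 882.8×1000 / (1000 × 9.81) = 89.99 m.
Total head at OW-11: h = z + ψ = 91.07 + 89.99 = 181.06 m.
Head difference: h(OW-8) − h(OW-11) = 173.18 − 181.06 = -7.88 m.
Hydraulic gradient: i = |Δh| / L = 7.88 / 1933.3 = 0.00408.
Flow is from higher to lower head: from OW-11 toward OW-8, i.e. toward the south-east.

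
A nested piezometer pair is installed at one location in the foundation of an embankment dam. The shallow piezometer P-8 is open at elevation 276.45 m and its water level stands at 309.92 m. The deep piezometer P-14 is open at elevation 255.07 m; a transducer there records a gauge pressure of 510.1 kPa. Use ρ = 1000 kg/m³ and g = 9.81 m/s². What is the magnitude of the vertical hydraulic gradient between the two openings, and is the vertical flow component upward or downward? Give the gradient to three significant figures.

Total head at P-8: h = 309.92 m (water level in the standpipe).
Pressure head at P-14: ψ = P/(ρg) = 510.1×1000 / (1000 × 9.81) = 52.00 m.
Total head at P-14: h = z + ψ = 255.07 + 52.00 = 307.07 m.
Δh = h(P-8) − h(P-14) = 309.92 − 307.07 = 2.85 m.
Vertical separation Δz = 276.45 − 255.07 = 21.38 m.
|i_v| = |Δh| / Δz = 2.85 / 21.38 = 0.133.
Head is higher in the shallow piezometer, so vertical flow is downward (recharge condition).

|i_v| ≈ 0.133; vertical flow is downward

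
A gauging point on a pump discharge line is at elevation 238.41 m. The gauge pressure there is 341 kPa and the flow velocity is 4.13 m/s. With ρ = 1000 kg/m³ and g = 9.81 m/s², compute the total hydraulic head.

h ≈ 274.04 m

Pressure head ψ = P/(ρg) = 341×1000 / (1000 × 9.81) = 34.76 m.
Velocity head = v²/(2g) = 4.13² / (2 × 9.81) = 0.869 m.
h = z + ψ + v²/(2g) = 238.41 + 34.76 + 0.869 = 274.04 m.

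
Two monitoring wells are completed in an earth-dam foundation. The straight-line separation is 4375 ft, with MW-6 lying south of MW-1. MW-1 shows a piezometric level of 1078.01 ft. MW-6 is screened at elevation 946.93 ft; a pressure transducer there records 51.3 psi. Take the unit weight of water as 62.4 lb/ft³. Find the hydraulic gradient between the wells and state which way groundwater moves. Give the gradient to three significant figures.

Total head at MW-1: h = 1078.01 ft (water level in the piezometer is the total head).
Pressure head at MW-6: ψ = 144·P/γ = 144 × 51.3 / 62.4 = 118.38 ft.
Total head at MW-6: h = z + ψ = 946.93 + 118.38 = 1065.31 ft.
Head difference: h(MW-1) − h(MW-6) = 1078.01 − 1065.31 = 12.70 ft.
Hydraulic gradient: i = |Δh| / L = 12.70 / 4375 = 0.00290.
Flow is from higher to lower head: from MW-1 toward MW-6, i.e. toward the south.

i ≈ 0.00290; groundwater flows toward the south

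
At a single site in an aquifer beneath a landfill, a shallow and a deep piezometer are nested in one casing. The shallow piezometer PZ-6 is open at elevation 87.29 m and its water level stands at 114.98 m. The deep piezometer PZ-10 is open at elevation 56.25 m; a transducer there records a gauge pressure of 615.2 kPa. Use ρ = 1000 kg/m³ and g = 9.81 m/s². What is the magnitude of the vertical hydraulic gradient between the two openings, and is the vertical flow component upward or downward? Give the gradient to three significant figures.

Total head at PZ-6: h = 114.98 m (water level in the standpipe).
Pressure head at PZ-10: ψ = P/(ρg) = 615.2×1000 / (1000 × 9.81) = 62.71 m.
Total head at PZ-10: h = z + ψ = 56.25 + 62.71 = 118.96 m.
Δh = h(PZ-6) − h(PZ-10) = 114.98 − 118.96 = -3.98 m.
Vertical separation Δz = 87.29 − 56.25 = 31.04 m.
|i_v| = |Δh| / Δz = 3.98 / 31.04 = 0.128.
Head is higher in the deep piezometer, so vertical flow is upward (discharge condition).

|i_v| ≈ 0.128; vertical flow is upward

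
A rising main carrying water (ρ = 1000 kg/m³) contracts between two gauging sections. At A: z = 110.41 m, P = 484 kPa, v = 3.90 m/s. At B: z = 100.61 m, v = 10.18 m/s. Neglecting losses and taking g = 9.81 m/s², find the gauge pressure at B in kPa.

Pressure head at A: ψ₁ = P₁/(ρg) = 484×1000 / (1000 × 9.81) = 49.34 m.
Velocity heads: v₁²/2g = 3.90²/19.62 = 0.775 m; v₂²/2g = 10.18²/19.62 = 5.282 m.
Total head H = z₁ + ψ₁ + v₁²/2g = 110.41 + 49.34 + 0.775 = 160.53 m.
ψ₂ = H − z₂ − v₂²/2g = 160.53 − 100.61 − 5.282 = 54.64 m.
P₂ = ρgψ₂ = 1000 × 9.81 × 54.64 ≈ 536 kPa.

P₂ ≈ 536 kPa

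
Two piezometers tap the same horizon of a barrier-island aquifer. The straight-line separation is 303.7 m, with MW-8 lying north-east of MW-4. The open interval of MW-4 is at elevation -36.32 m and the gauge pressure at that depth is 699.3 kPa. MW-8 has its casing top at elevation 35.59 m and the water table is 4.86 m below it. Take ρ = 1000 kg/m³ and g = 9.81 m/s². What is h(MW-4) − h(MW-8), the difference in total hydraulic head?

Pressure head at MW-4: ψ = P/(ρg) = 699.3×1000 / (1000 × 9.81) = 71.28 m.
Total head at MW-4: h = z + ψ = -36.32 + 71.28 = 34.96 m.
Total head at MW-8: h = 35.59 − 4.86 = 30.73 m.
Head difference: h(MW-4) − h(MW-8) = 34.96 − 30.73 = 4.23 m.

Δh ≈ 4.23 m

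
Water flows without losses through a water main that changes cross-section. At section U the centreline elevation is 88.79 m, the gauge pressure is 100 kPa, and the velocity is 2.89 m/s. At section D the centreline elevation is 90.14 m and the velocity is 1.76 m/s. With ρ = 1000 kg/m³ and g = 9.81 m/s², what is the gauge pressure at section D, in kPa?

P₂ ≈ 89.4 kPa

Pressure head at U: ψ₁ = P₁/(ρg) = 100×1000 / (1000 × 9.81) = 10.19 m.
Velocity heads: v₁²/2g = 2.89²/19.62 = 0.426 m; v₂²/2g = 1.76²/19.62 = 0.158 m.
Total head H = z₁ + ψ₁ + v₁²/2g = 88.79 + 10.19 + 0.426 = 99.41 m.
ψ₂ = H − z₂ − v₂²/2g = 99.41 − 90.14 − 0.158 = 9.11 m.
P₂ = ρgψ₂ = 1000 × 9.81 × 9.11 ≈ 89.4 kPa.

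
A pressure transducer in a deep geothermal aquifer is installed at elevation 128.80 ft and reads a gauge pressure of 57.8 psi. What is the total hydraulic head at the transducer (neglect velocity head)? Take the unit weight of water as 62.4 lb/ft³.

ψ = 144·P/γ = 144 × 57.8 / 62.4 = 133.38 ft.
h = z + ψ = 128.80 + 133.38 = 262.18 ft.

h ≈ 262.18 ft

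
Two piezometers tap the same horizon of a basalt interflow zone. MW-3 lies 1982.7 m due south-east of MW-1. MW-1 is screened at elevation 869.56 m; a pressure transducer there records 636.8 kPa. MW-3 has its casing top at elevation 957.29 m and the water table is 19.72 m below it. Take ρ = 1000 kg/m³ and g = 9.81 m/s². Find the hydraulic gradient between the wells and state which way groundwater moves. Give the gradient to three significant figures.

Pressure head at MW-1: ψ = P/(ρg) = 636.8×1000 / (1000 × 9.81) = 64.91 m.
Total head at MW-1: h = z + ψ = 869.56 + 64.91 = 934.47 m.
Total head at MW-3: h = 957.29 − 19.72 = 937.57 m.
Head difference: h(MW-1) − h(MW-3) = 934.47 − 937.57 = -3.10 m.
Hydraulic gradient: i = |Δh| / L = 3.10 / 1982.7 = 0.00156.
Flow is from higher to lower head: from MW-3 toward MW-1, i.e. toward the north-west.

i ≈ 0.00156; groundwater flows toward the north-west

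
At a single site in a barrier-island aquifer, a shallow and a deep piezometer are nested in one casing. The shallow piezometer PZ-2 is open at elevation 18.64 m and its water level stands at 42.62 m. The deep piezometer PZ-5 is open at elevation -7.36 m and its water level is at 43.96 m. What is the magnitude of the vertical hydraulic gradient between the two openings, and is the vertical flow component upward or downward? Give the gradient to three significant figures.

Total head at PZ-2: h = 42.62 m (water level in the standpipe).
Total head at PZ-5: h = 43.96 m.
Δh = h(PZ-2) − h(PZ-5) = 42.62 − 43.96 = -1.34 m.
Vertical separation Δz = 18.64 − (-7.36) = 26.00 m.
|i_v| = |Δh| / Δz = 1.34 / 26.00 = 0.0515.
Head is higher in the deep piezometer, so vertical flow is upward (discharge condition).

|i_v| ≈ 0.0515; vertical flow is upward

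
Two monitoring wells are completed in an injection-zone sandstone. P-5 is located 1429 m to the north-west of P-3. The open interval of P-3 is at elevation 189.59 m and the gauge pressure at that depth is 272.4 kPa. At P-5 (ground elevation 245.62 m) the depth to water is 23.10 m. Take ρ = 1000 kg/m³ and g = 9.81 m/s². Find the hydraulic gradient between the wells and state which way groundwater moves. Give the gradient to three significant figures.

Pressure head at P-3: ψ = P/(ρg) = 272.4×1000 / (1000 × 9.81) = 27.77 m.
Total head at P-3: h = z + ψ = 189.59 + 27.77 = 217.36 m.
Total head at P-5: h = 245.62 − 23.10 = 222.52 m.
Head difference: h(P-3) − h(P-5) = 217.36 − 222.52 = -5.16 m.
Hydraulic gradient: i = |Δh| / L = 5.16 / 1429 = 0.00361.
Flow is from higher to lower head: from P-5 toward P-3, i.e. toward the south-east.

i ≈ 0.00361; groundwater flows toward the south-east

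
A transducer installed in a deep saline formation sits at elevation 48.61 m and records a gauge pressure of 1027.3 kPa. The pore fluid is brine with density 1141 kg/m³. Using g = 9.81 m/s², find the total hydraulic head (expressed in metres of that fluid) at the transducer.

ψ = P/(ρg) = 1027.3×1000 / (1141 × 9.81) = 91.78 m.
h = z + ψ = 48.61 + 91.78 = 140.39 m.

h ≈ 140.39 m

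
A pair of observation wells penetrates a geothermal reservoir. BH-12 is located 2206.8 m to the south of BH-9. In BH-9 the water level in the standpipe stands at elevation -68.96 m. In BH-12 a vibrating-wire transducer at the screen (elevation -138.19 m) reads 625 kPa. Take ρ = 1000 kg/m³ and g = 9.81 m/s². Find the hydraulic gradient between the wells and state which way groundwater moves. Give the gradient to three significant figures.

i ≈ 0.00250; groundwater flows toward the south

Total head at BH-9: h = -68.96 m (water level in the piezometer is the total head).
Pressure head at BH-12: ψ = P/(ρg) = 625×1000 / (1000 × 9.81) = 63.71 m.
Total head at BH-12: h = z + ψ = -138.19 + 63.71 = -74.48 m.
Head difference: h(BH-9) − h(BH-12) = -68.96 − (-74.48) = 5.52 m.
Hydraulic gradient: i = |Δh| / L = 5.52 / 2206.8 = 0.00250.
Flow is from higher to lower head: from BH-9 toward BH-12, i.e. toward the south.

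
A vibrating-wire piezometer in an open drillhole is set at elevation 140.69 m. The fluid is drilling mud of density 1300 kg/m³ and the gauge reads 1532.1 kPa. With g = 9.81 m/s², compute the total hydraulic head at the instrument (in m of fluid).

ψ = P/(ρg) = 1532.1×1000 / (1300 × 9.81) = 120.14 m.
h = z + ψ = 140.69 + 120.14 = 260.83 m.

h ≈ 260.83 m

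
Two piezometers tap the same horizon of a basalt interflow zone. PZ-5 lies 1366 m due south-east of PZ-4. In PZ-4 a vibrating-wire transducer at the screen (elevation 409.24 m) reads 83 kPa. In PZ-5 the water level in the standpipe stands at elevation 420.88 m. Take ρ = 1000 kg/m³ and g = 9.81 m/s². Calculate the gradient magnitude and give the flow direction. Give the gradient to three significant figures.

i ≈ 0.00233; groundwater flows toward the north-west

Pressure head at PZ-4: ψ = P/(ρg) = 83×1000 / (1000 × 9.81) = 8.46 m.
Total head at PZ-4: h = z + ψ = 409.24 + 8.46 = 417.70 m.
Total head at PZ-5: h = 420.88 m (water level in the piezometer is the total head).
Head difference: h(PZ-4) − h(PZ-5) = 417.70 − 420.88 = -3.18 m.
Hydraulic gradient: i = |Δh| / L = 3.18 / 1366 = 0.00233.
Flow is from higher to lower head: from PZ-5 toward PZ-4, i.e. toward the north-west.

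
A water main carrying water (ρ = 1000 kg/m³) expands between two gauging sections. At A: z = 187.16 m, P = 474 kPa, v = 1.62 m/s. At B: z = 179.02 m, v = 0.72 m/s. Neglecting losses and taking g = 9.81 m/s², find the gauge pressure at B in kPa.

Pressure head at A: ψ₁ = P₁/(ρg) = 474×1000 / (1000 × 9.81) = 48.32 m.
Velocity heads: v₁²/2g = 1.62²/19.62 = 0.134 m; v₂²/2g = 0.72²/19.62 = 0.026 m.
Total head H = z₁ + ψ₁ + v₁²/2g = 187.16 + 48.32 + 0.134 = 235.61 m.
ψ₂ = H − z₂ − v₂²/2g = 235.61 − 179.02 − 0.026 = 56.56 m.
P₂ = ρgψ₂ = 1000 × 9.81 × 56.56 ≈ 555 kPa.

P₂ ≈ 555 kPa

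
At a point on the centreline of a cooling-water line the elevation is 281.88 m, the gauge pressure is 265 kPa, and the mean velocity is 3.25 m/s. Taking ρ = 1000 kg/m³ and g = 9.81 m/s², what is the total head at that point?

Pressure head ψ = P/(ρg) = 265×1000 / (1000 × 9.81) = 27.01 m.
Velocity head = v²/(2g) = 3.25² / (2 × 9.81) = 0.538 m.
h = z + ψ + v²/(2g) = 281.88 + 27.01 + 0.538 = 309.43 m.

h ≈ 309.43 m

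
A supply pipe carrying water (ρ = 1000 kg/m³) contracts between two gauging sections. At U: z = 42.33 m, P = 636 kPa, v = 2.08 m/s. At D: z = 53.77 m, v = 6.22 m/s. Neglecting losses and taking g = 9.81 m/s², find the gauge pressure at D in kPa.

Pressure head at U: ψ₁ = P₁/(ρg) = 636×1000 / (1000 × 9.81) = 64.83 m.
Velocity heads: v₁²/2g = 2.08²/19.62 = 0.221 m; v₂²/2g = 6.22²/19.62 = 1.972 m.
Total head H = z₁ + ψ₁ + v₁²/2g = 42.33 + 64.83 + 0.221 = 107.38 m.
ψ₂ = H − z₂ − v₂²/2g = 107.38 − 53.77 − 1.972 = 51.64 m.
P₂ = ρgψ₂ = 1000 × 9.81 × 51.64 ≈ 507 kPa.

P₂ ≈ 507 kPa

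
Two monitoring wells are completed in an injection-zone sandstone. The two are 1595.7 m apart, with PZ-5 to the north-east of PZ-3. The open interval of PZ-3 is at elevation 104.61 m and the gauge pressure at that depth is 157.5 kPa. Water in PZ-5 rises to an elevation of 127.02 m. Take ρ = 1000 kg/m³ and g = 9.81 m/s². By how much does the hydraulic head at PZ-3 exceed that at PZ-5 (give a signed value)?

Pressure head at PZ-3: ψ = P/(ρg) = 157.5×1000 / (1000 × 9.81) = 16.06 m.
Total head at PZ-3: h = z + ψ = 104.61 + 16.06 = 120.67 m.
Total head at PZ-5: h = 127.02 m (water level in the piezometer is the total head).
Head difference: h(PZ-3) − h(PZ-5) = 120.67 − 127.02 = -6.35 m.

Δh ≈ -6.35 m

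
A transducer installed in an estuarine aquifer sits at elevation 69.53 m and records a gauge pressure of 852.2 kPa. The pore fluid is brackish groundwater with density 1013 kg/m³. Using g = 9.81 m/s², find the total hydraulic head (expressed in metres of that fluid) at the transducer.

h ≈ 155.29 m

ψ = P/(ρg) = 852.2×1000 / (1013 × 9.81) = 85.76 m.
h = z + ψ = 69.53 + 85.76 = 155.29 m.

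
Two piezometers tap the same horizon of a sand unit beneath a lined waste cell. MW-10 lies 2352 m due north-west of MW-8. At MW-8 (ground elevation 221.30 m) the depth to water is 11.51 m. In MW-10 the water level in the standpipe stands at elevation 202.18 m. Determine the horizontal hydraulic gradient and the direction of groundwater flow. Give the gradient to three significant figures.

Total head at MW-8: h = 221.30 − 11.51 = 209.79 m.
Total head at MW-10: h = 202.18 m (water level in the piezometer is the total head).
Head difference: h(MW-8) − h(MW-10) = 209.79 − 202.18 = 7.61 m.
Hydraulic gradient: i = |Δh| / L = 7.61 / 2352 = 0.00324.
Flow is from higher to lower head: from MW-8 toward MW-10, i.e. toward the north-west.

i ≈ 0.00324; groundwater flows toward the north-west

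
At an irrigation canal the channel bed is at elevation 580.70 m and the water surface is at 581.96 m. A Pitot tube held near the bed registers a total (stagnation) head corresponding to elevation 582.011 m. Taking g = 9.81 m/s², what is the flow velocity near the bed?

Near the bed, under hydrostatic conditions, the piezometric head (z + ψ) equals the free-surface elevation, 581.96 m.
Velocity head = total − piezometric = 582.011 − 581.96 = 0.051 m.
v = √(2g·h_v) = √(2 × 9.81 × 0.051) = 1.00 m/s.

v ≈ 1.00 m/s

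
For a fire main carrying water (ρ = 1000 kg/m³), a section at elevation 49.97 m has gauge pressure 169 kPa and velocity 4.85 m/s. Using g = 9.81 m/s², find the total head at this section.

h ≈ 68.40 m

Pressure head ψ = P/(ρg) = 169×1000 / (1000 × 9.81) = 17.23 m.
Velocity head = v²/(2g) = 4.85² / (2 × 9.81) = 1.199 m.
h = z + ψ + v²/(2g) = 49.97 + 17.23 + 1.199 = 68.40 m.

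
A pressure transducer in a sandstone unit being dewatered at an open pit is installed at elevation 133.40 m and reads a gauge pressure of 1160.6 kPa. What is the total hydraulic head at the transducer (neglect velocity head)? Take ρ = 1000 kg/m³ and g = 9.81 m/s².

ψ = P/(ρg) = 1160.6×1000 / (1000 × 9.81) = 118.31 m.
h = z + ψ = 133.40 + 118.31 = 251.71 m.

h ≈ 251.71 m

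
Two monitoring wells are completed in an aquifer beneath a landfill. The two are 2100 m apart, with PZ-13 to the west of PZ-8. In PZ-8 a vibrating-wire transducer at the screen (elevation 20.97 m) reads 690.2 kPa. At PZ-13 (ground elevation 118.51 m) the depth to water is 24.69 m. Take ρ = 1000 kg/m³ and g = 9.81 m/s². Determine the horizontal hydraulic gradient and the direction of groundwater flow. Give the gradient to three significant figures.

i ≈ 0.00119; groundwater flows toward the east

Pressure head at PZ-8: ψ = P/(ρg) = 690.2×1000 / (1000 × 9.81) = 70.36 m.
Total head at PZ-8: h = z + ψ = 20.97 + 70.36 = 91.33 m.
Total head at PZ-13: h = 118.51 − 24.69 = 93.82 m.
Head difference: h(PZ-8) − h(PZ-13) = 91.33 − 93.82 = -2.49 m.
Hydraulic gradient: i = |Δh| / L = 2.49 / 2100 = 0.00119.
Flow is from higher to lower head: from PZ-13 toward PZ-8, i.e. toward the east.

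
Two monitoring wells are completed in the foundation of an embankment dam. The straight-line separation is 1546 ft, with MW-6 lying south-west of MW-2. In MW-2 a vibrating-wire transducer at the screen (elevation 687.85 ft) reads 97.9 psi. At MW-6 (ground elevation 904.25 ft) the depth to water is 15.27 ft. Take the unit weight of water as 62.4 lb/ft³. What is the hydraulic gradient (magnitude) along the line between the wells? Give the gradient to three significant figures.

Pressure head at MW-2: ψ = 144·P/γ = 144 × 97.9 / 62.4 = 225.92 ft.
Total head at MW-2: h = z + ψ = 687.85 + 225.92 = 913.77 ft.
Total head at MW-6: h = 904.25 − 15.27 = 888.98 ft.
Head difference: h(MW-2) − h(MW-6) = 913.77 − 888.98 = 24.79 ft.
Hydraulic gradient: i = |Δh| / L = 24.79 / 1546 = 0.0160.

i ≈ 0.0160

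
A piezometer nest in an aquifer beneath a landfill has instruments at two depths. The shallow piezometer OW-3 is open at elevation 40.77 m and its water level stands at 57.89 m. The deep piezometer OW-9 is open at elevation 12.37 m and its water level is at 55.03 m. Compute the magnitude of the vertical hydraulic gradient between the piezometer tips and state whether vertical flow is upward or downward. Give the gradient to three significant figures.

Total head at OW-3: h = 57.89 m (water level in the standpipe).
Total head at OW-9: h = 55.03 m.
Δh = h(OW-3) − h(OW-9) = 57.89 − 55.03 = 2.86 m.
Vertical separation Δz = 40.77 − 12.37 = 28.40 m.
|i_v| = |Δh| / Δz = 2.86 / 28.40 = 0.101.
Head is higher in the shallow piezometer, so vertical flow is downward (recharge condition).

|i_v| ≈ 0.101; vertical flow is downward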